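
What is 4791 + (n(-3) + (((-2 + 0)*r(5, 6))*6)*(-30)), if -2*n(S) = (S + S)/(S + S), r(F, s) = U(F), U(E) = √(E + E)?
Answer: 9581/2 + 360*√10 ≈ 5928.9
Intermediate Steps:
U(E) = √2*√E (U(E) = √(2*E) = √2*√E)
r(F, s) = √2*√F
n(S) = -½ (n(S) = -(S + S)/(2*(S + S)) = -2*S/(2*(2*S)) = -2*S*1/(2*S)/2 = -½*1 = -½)
4791 + (n(-3) + (((-2 + 0)*r(5, 6))*6)*(-30)) = 4791 + (-½ + (((-2 + 0)*(√2*√5))*6)*(-30)) = 4791 + (-½ + (-2*√10*6)*(-30)) = 4791 + (-½ - 12*√10*(-30)) = 4791 + (-½ + 360*√10) = 9581/2 + 360*√10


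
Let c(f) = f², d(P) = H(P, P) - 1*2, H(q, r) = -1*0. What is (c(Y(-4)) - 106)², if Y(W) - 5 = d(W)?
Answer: 9409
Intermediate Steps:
H(q, r) = 0
d(P) = -2 (d(P) = 0 - 1*2 = 0 - 2 = -2)
Y(W) = 3 (Y(W) = 5 - 2 = 3)
(c(Y(-4)) - 106)² = (3² - 106)² = (9 - 106)² = (-97)² = 9409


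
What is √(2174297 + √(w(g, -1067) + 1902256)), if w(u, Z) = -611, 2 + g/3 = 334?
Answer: √(2174297 + √1901645) ≈ 1475.0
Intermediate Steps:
g = 996 (g = -6 + 3*334 = -6 + 1002 = 996)
√(2174297 + √(w(g, -1067) + 1902256)) = √(2174297 + √(-611 + 1902256)) = √(2174297 + √1901645)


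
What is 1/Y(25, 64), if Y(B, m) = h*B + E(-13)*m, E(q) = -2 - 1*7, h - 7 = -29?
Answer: -1/1126 ≈ -0.00088810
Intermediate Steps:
h = -22 (h = 7 - 29 = -22)
E(q) = -9 (E(q) = -2 - 7 = -9)
Y(B, m) = -22*B - 9*m
1/Y(25, 64) = 1/(-22*25 - 9*64) = 1/(-550 - 576) = 1/(-1126) = -1/1126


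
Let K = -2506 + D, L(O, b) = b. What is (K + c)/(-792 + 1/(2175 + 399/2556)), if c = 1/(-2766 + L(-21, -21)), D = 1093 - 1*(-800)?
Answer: 791530640164/1022661559827 ≈ 0.77399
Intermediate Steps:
D = 1893 (D = 1093 + 800 = 1893)
c = -1/2787 (c = 1/(-2766 - 21) = 1/(-2787) = -1/2787 ≈ -0.00035881)
K = -613 (K = -2506 + 1893 = -613)
(K + c)/(-792 + 1/(2175 + 399/2556)) = (-613 - 1/2787)/(-792 + 1/(2175 + 399/2556)) = -1708432/(2787*(-792 + 1/(2175 + 399*(1/2556)))) = -1708432/(2787*(-792 + 1/(2175 + 133/852))) = -1708432/(2787*(-792 + 1/(1853233/852))) = -1708432/(2787*(-792 + 852/1853233)) = -1708432/(2787*(-1467759684/1853233)) = -1708432/2787*(-1853233/1467759684) = 791530640164/1022661559827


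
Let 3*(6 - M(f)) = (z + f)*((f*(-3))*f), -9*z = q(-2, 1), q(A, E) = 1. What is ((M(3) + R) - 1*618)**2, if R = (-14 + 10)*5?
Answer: 367236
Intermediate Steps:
z = -1/9 (z = -1/9*1 = -1/9 ≈ -0.11111)
R = -20 (R = -4*5 = -20)
M(f) = 6 + f**2*(-1/9 + f) (M(f) = 6 - (-1/9 + f)*(f*(-3))*f/3 = 6 - (-1/9 + f)*(-3*f)*f/3 = 6 - (-1/9 + f)*(-3*f**2)/3 = 6 - (-1)*f**2*(-1/9 + f) = 6 + f**2*(-1/9 + f))
((M(3) + R) - 1*618)**2 = (((6 + 3**3 - 1/9*3**2) - 20) - 1*618)**2 = (((6 + 27 - 1/9*9) - 20) - 618)**2 = (((6 + 27 - 1) - 20) - 618)**2 = ((32 - 20) - 618)**2 = (12 - 618)**2 = (-606)**2 = 367236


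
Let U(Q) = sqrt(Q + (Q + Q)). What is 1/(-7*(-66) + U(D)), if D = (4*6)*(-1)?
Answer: 77/35586 - I*sqrt(2)/35586 ≈ 0.0021638 - 3.9741e-5*I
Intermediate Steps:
D = -24 (D = 24*(-1) = -24)
U(Q) = sqrt(3)*sqrt(Q) (U(Q) = sqrt(Q + 2*Q) = sqrt(3*Q) = sqrt(3)*sqrt(Q))
1/(-7*(-66) + U(D)) = 1/(-7*(-66) + sqrt(3)*sqrt(-24)) = 1/(462 + sqrt(3)*(2*I*sqrt(6))) = 1/(462 + 6*I*sqrt(2))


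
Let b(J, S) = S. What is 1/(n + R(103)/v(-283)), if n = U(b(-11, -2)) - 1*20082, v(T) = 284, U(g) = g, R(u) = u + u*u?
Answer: -71/1423286 ≈ -4.9885e-5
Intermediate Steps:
R(u) = u + u²
n = -20084 (n = -2 - 1*20082 = -2 - 20082 = -20084)
1/(n + R(103)/v(-283)) = 1/(-20084 + (103*(1 + 103))/284) = 1/(-20084 + (103*104)*(1/284)) = 1/(-20084 + 10712*(1/284)) = 1/(-20084 + 2678/71) = 1/(-1423286/71) = -71/1423286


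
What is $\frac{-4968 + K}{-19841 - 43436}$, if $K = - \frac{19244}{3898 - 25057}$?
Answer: $\frac{105098668}{1338878043} \approx 0.078498$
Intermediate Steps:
$K = \frac{19244}{21159}$ ($K = - \frac{19244}{-21159} = \left(-19244\right) \left(- \frac{1}{21159}\right) = \frac{19244}{21159} \approx 0.90949$)
$\frac{-4968 + K}{-19841 - 43436} = \frac{-4968 + \frac{19244}{21159}}{-19841 - 43436} = - \frac{105098668}{21159 \left(-63277\right)} = \left(- \frac{105098668}{21159}\right) \left(- \frac{1}{63277}\right) = \frac{105098668}{1338878043}$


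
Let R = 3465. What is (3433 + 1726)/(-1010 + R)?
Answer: 5159/2455 ≈ 2.1014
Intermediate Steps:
(3433 + 1726)/(-1010 + R) = (3433 + 1726)/(-1010 + 3465) = 5159/2455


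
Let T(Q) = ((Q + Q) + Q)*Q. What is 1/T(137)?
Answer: 1/56307 ≈ 1.7760e-5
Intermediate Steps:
T(Q) = 3*Q**2 (T(Q) = (2*Q + Q)*Q = (3*Q)*Q = 3*Q**2)
1/T(137) = 1/(3*137**2) = 1/(3*18769) = 1/56307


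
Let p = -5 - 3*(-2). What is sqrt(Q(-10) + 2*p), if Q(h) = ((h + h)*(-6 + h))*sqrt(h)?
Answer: sqrt(2 + 320*I*sqrt(10)) ≈ 22.516 + 22.471*I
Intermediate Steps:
p = 1 (p = -5 + 6 = 1)
Q(h) = 2*h**(3/2)*(-6 + h) (Q(h) = ((2*h)*(-6 + h))*sqrt(h) = (2*h*(-6 + h))*sqrt(h) = 2*h**(3/2)*(-6 + h))
sqrt(Q(-10) + 2*p) = sqrt(2*(-10)**(3/2)*(-6 - 10) + 2*1) = sqrt(2*(-10*I*sqrt(10))*(-16) + 2) = sqrt(320*I*sqrt(10) + 2) = sqrt(2 + 320*I*sqrt(10))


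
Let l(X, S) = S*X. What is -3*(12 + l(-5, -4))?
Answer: -96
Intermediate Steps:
-3*(12 + l(-5, -4)) = -3*(12 - 4*(-5)) = -3*(12 + 20) = -3*32 = -96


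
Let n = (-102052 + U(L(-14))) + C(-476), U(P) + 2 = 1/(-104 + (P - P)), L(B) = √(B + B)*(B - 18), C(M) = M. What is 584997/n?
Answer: -8691384/1523303 ≈ -5.7056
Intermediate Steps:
L(B) = √2*√B*(-18 + B) (L(B) = √(2*B)*(-18 + B) = (√2*√B)*(-18 + B) = √2*√B*(-18 + B))
U(P) = -209/104 (U(P) = -2 + 1/(-104 + (P - P)) = -2 + 1/(-104 + 0) = -2 + 1/(-104) = -2 - 1/104 = -209/104)
n = -10663121/104 (n = (-102052 - 209/104) - 476 = -10613617/104 - 476 = -10663121/104 ≈ -1.0253e+5)
584997/n = 584997/(-10663121/104) = 584997*(-104/10663121) = -8691384/1523303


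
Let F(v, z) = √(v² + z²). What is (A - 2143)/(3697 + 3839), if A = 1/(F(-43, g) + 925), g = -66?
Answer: -364061227/1280245824 - √6205/6401229120 ≈ -0.28437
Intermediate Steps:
A = 1/(925 + √6205) (A = 1/(√((-43)² + (-66)²) + 925) = 1/(√(1849 + 4356) + 925) = 1/(√6205 + 925) = 1/(925 + √6205) ≈ 0.00099624)
(A - 2143)/(3697 + 3839) = ((185/169884 - √6205/849420) - 2143)/(3697 + 3839) = (-364061227/169884 - √6205/849420)/7536 = (-364061227/169884 - √6205/849420)*(1/7536) = -364061227/1280245824 - √6205/6401229120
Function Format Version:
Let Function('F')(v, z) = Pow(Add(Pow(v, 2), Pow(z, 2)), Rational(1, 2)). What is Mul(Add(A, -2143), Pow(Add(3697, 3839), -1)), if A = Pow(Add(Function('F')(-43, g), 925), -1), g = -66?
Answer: Add(Rational(-364061227, 1280245824), Mul(Rational(-1, 6401229120), Pow(6205, Rational(1, 2)))) ≈ -0.28437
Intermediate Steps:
A = Pow(Add(925, Pow(6205, Rational(1, 2))), -1) (A = Pow(Add(Pow(Add(Pow(-43, 2), Pow(-66, 2)), Rational(1, 2)), 925), -1) = Pow(Add(Pow(Add(1849, 4356), Rational(1, 2)), 925), -1) = Pow(Add(Pow(6205, Rational(1, 2)), 925), -1) = Pow(Add(925, Pow(6205, Rational(1, 2))), -1) ≈ 0.00099624)
Mul(Add(A, -2143), Pow(Add(3697, 3839), -1)) = Mul(Add(Add(Rational(185, 169884), Mul(Rational(-1, 849420), Pow(6205, Rational(1, 2)))), -2143), Pow(Add(3697, 3839), -1)) = Mul(Add(Rational(-364061227, 169884), Mul(Rational(-1, 849420), Pow(6205, Rational(1, 2)))), Pow(7536, -1)) = Mul(Add(Rational(-364061227, 169884), Mul(Rational(-1, 849420), Pow(6205, Rational(1, 2)))), Rational(1, 7536)) = Add(Rational(-364061227, 1280245824), Mul(Rational(-1, 6401229120), Pow(6205, Rational(1, 2))))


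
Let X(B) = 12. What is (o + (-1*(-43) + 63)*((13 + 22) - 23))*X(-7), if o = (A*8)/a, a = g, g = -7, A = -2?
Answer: 107040/7 ≈ 15291.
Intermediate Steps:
a = -7
o = 16/7 (o = -2*8/(-7) = -16*(-⅐) = 16/7 ≈ 2.2857)
(o + (-1*(-43) + 63)*((13 + 22) - 23))*X(-7) = (16/7 + (-1*(-43) + 63)*((13 + 22) - 23))*12 = (16/7 + (43 + 63)*(35 - 23))*12 = (16/7 + 106*12)*12 = (16/7 + 1272)*12 = (8920/7)*12 = 107040/7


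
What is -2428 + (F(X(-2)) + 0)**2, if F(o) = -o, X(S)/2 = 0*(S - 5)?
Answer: -2428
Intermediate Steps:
X(S) = 0 (X(S) = 2*(0*(S - 5)) = 2*(0*(-5 + S)) = 2*0 = 0)
-2428 + (F(X(-2)) + 0)**2 = -2428 + (-1*0 + 0)**2 = -2428 + (0 + 0)**2 = -2428 + 0**2 = -2428 + 0 = -2428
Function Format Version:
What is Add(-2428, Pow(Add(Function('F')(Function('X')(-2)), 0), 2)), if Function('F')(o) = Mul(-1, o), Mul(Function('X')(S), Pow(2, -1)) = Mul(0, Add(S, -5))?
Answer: -2428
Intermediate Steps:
Function('X')(S) = 0 (Function('X')(S) = Mul(2, Mul(0, Add(S, -5))) = Mul(2, Mul(0, Add(-5, S))) = Mul(2, 0) = 0)
Add(-2428, Pow(Add(Function('F')(Function('X')(-2)), 0), 2)) = Add(-2428, Pow(Add(Mul(-1, 0), 0), 2)) = Add(-2428, Pow(Add(0, 0), 2)) = Add(-2428, Pow(0, 2)) = Add(-2428, 0) = -2428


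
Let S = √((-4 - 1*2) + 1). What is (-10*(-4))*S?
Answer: 40*I*√5 ≈ 89.443*I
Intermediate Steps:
S = I*√5 (S = √((-4 - 2) + 1) = √(-6 + 1) = √(-5) = I*√5 ≈ 2.2361*I)
(-10*(-4))*S = (-10*(-4))*(I*√5) = 40*(I*√5) = 40*I*√5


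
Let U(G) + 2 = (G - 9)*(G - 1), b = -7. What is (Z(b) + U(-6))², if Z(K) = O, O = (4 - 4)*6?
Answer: 10609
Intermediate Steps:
U(G) = -2 + (-1 + G)*(-9 + G) (U(G) = -2 + (G - 9)*(G - 1) = -2 + (-9 + G)*(-1 + G) = -2 + (-1 + G)*(-9 + G))
O = 0 (O = 0*6 = 0)
Z(K) = 0
(Z(b) + U(-6))² = (0 + (7 + (-6)² - 10*(-6)))² = (0 + (7 + 36 + 60))² = (0 + 103)² = 103² = 10609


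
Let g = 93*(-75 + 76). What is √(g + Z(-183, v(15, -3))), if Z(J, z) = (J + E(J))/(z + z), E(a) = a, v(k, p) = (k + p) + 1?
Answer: 3*√1482/13 ≈ 8.8839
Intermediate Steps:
v(k, p) = 1 + k + p
g = 93 (g = 93*1 = 93)
Z(J, z) = J/z (Z(J, z) = (J + J)/(z + z) = (2*J)/((2*z)) = (2*J)*(1/(2*z)) = J/z)
√(g + Z(-183, v(15, -3))) = √(93 - 183/(1 + 15 - 3)) = √(93 - 183/13) = √(1026/13) = 3*√1482/13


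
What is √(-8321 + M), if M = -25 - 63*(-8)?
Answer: I*√7842 ≈ 88.555*I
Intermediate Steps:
M = 479 (M = -25 + 504 = 479)
√(-8321 + M) = √(-8321 + 479) = √(-7842) = I*√7842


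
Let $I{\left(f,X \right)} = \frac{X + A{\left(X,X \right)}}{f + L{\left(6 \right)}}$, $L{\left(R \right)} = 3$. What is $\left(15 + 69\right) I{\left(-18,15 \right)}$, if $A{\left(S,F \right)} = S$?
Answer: $-168$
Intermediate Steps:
$I{\left(f,X \right)} = \frac{2 X}{3 + f}$ ($I{\left(f,X \right)} = \frac{X + X}{f + 3} = \frac{2 X}{3 + f}$)
$\left(15 + 69\right) I{\left(-18,15 \right)} = \left(15 + 69\right) 2 \cdot 15 \frac{1}{3 - 18} = 84 \cdot 2 \cdot 15 \frac{1}{-15} = 84 \cdot 2 \cdot 15 \left(- \frac{1}{15}\right) = 84 \left(-2\right) = -168$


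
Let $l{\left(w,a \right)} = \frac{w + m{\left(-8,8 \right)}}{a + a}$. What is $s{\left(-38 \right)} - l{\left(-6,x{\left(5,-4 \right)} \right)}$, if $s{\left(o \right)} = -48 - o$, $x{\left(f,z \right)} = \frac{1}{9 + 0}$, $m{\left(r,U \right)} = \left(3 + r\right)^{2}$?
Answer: $- \frac{191}{2} \approx -95.5$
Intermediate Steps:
$x{\left(f,z \right)} = \frac{1}{9}$
$l{\left(w,a \right)} = \frac{25 + w}{2 a}$ ($l{\left(w,a \right)} = \frac{w + \left(3 - 8\right)^{2}}{a + a} = \frac{w + \left(-5\right)^{2}}{2 a} = \left(w + 25\right) \frac{1}{2 a} = \left(25 + w\right) \frac{1}{2 a} = \frac{25 + w}{2 a}$)
$s{\left(-38 \right)} - l{\left(-6,x{\left(5,-4 \right)} \right)} = \left(-48 - -38\right) - \frac{\frac{1}{\frac{1}{9}} \left(25 - 6\right)}{2} = \left(-48 + 38\right) - \frac{1}{2} \cdot 9 \cdot 19 = -10 - \frac{171}{2} = - \frac{191}{2}$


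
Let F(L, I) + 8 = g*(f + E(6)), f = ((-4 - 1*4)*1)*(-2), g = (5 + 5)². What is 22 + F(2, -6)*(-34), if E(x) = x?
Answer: -74506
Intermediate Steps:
g = 100 (g = 10² = 100)
f = 16 (f = ((-4 - 4)*1)*(-2) = -8*1*(-2) = -8*(-2) = 16)
F(L, I) = 2192 (F(L, I) = -8 + 100*(16 + 6) = -8 + 100*22 = -8 + 2200 = 2192)
22 + F(2, -6)*(-34) = 22 + 2192*(-34) = 22 - 74528 = -74506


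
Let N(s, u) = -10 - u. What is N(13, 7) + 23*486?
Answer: 11161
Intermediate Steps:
N(13, 7) + 23*486 = (-10 - 1*7) + 23*486 = (-10 - 7) + 11178 = -17 + 11178 = 11161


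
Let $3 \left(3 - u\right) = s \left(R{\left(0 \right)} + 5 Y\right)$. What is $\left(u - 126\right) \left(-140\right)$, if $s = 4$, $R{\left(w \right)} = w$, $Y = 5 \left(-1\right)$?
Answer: $\frac{37660}{3} \approx 12553.0$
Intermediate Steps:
$Y = -5$
$u = \frac{109}{3}$ ($u = 3 - \frac{4 \left(0 + 5 \left(-5\right)\right)}{3} = 3 - \frac{4 \left(0 - 25\right)}{3} = 3 - \frac{4 \left(-25\right)}{3} = 3 - - \frac{100}{3} = 3 + \frac{100}{3} = \frac{109}{3} \approx 36.333$)
$\left(u - 126\right) \left(-140\right) = \left(\frac{109}{3} - 126\right) \left(-140\right) = \left(- \frac{269}{3}\right) \left(-140\right) = \frac{37660}{3}$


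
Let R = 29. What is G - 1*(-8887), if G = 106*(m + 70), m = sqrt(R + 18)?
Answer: 16307 + 106*sqrt(47) ≈ 17034.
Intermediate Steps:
m = sqrt(47) (m = sqrt(29 + 18) = sqrt(47) ≈ 6.8557)
G = 7420 + 106*sqrt(47) (G = 106*(sqrt(47) + 70) = 106*(70 + sqrt(47)) = 7420 + 106*sqrt(47) ≈ 8146.7)
G - 1*(-8887) = (7420 + 106*sqrt(47)) - 1*(-8887) = (7420 + 106*sqrt(47)) + 8887 = 16307 + 106*sqrt(47)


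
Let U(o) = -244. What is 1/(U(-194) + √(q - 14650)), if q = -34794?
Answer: -61/27245 - I*√12361/54490 ≈ -0.0022389 - 0.0020404*I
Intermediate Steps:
1/(U(-194) + √(q - 14650)) = 1/(-244 + √(-34794 - 14650)) = 1/(-244 + √(-49444)) = 1/(-244 + 2*I*√12361)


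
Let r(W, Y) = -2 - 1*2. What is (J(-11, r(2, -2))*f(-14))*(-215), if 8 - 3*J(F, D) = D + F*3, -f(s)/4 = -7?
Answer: -90300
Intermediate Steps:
r(W, Y) = -4 (r(W, Y) = -2 - 2 = -4)
f(s) = 28 (f(s) = -4*(-7) = 28)
J(F, D) = 8/3 - F - D/3 (J(F, D) = 8/3 - (D + F*3)/3 = 8/3 - (D + 3*F)/3 = 8/3 + (-F - D/3) = 8/3 - F - D/3)
(J(-11, r(2, -2))*f(-14))*(-215) = ((8/3 - 1*(-11) - ⅓*(-4))*28)*(-215) = ((8/3 + 11 + 4/3)*28)*(-215) = (15*28)*(-215) = 420*(-215) = -90300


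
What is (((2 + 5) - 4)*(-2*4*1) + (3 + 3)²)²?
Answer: 144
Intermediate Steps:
(((2 + 5) - 4)*(-2*4*1) + (3 + 3)²)² = ((7 - 4)*(-8*1) + 6²)² = (3*(-8) + 36)² = (-24 + 36)² = 12² = 144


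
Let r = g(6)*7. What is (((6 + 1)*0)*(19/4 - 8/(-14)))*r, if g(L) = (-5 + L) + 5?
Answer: 0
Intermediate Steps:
g(L) = L
r = 42 (r = 6*7 = 42)
(((6 + 1)*0)*(19/4 - 8/(-14)))*r = (((6 + 1)*0)*(19/4 - 8/(-14)))*42 = ((7*0)*(19*(1/4) - 8*(-1/14)))*42 = (0*(19/4 + 4/7))*42 = (0*(149/28))*42 = 0*42 = 0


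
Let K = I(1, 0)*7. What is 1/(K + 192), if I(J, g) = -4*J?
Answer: 1/164 ≈ 0.0060976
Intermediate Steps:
K = -28 (K = -4*1*7 = -4*7 = -28)
1/(K + 192) = 1/(-28 + 192) = 1/164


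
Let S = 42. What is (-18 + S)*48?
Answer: 1152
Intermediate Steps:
(-18 + S)*48 = (-18 + 42)*48 = 24*48 = 1152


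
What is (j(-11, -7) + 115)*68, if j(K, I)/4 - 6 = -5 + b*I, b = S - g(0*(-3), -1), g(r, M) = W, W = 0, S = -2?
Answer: 11900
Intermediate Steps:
g(r, M) = 0
b = -2 (b = -2 - 1*0 = -2 + 0 = -2)
j(K, I) = 4 - 8*I (j(K, I) = 24 + 4*(-5 - 2*I) = 24 + (-20 - 8*I) = 4 - 8*I)
(j(-11, -7) + 115)*68 = ((4 - 8*(-7)) + 115)*68 = ((4 + 56) + 115)*68 = (60 + 115)*68 = 175*68 = 11900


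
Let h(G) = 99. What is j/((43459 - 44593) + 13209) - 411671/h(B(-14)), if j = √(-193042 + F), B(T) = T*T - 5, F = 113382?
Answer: -411671/99 + 2*I*√19915/12075 ≈ -4158.3 + 0.023374*I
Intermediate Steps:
B(T) = -5 + T² (B(T) = T² - 5 = -5 + T²)
j = 2*I*√19915 (j = √(-193042 + 113382) = √(-79660) = 2*I*√19915 ≈ 282.24*I)
j/((43459 - 44593) + 13209) - 411671/h(B(-14)) = (2*I*√19915)/((43459 - 44593) + 13209) - 411671/99 = (2*I*√19915)/(-1134 + 13209) - 411671*1/99 = (2*I*√19915)/12075 - 411671/99 = (2*I*√19915)*(1/12075) - 411671/99 = 2*I*√19915/12075 - 411671/99 = -411671/99 + 2*I*√19915/12075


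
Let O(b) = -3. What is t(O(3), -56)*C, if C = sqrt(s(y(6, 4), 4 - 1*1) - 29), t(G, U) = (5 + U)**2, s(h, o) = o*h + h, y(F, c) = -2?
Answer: 2601*I*sqrt(37) ≈ 15821.0*I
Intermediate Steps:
s(h, o) = h + h*o (s(h, o) = h*o + h = h + h*o)
C = I*sqrt(37) (C = sqrt(-2*(1 + (4 - 1*1)) - 29) = sqrt(-2*(1 + (4 - 1)) - 29) = sqrt(-2*(1 + 3) - 29) = sqrt(-2*4 - 29) = sqrt(-8 - 29) = sqrt(-37) = I*sqrt(37) ≈ 6.0828*I)
t(O(3), -56)*C = (5 - 56)**2*(I*sqrt(37)) = (-51)**2*(I*sqrt(37)) = 2601*(I*sqrt(37)) = 2601*I*sqrt(37)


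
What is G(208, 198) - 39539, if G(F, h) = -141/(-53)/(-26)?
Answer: -54484883/1378 ≈ -39539.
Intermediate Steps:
G(F, h) = -141/1378 (G(F, h) = -141*(-1/53)*(-1/26) = (141/53)*(-1/26) = -141/1378)
G(208, 198) - 39539 = -141/1378 - 39539 = -54484883/1378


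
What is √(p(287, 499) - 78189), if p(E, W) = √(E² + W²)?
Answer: √(-78189 + √331370) ≈ 278.59*I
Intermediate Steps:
√(p(287, 499) - 78189) = √(√(287² + 499²) - 78189) = √(√(82369 + 249001) - 78189) = √(√331370 - 78189) = √(-78189 + √331370)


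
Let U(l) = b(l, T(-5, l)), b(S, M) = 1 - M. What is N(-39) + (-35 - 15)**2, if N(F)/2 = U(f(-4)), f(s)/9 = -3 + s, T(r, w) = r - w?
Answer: 2386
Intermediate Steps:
f(s) = -27 + 9*s (f(s) = 9*(-3 + s) = -27 + 9*s)
U(l) = 6 + l (U(l) = 1 - (-5 - l) = 1 + (5 + l) = 6 + l)
N(F) = -114 (N(F) = 2*(6 + (-27 + 9*(-4))) = 2*(6 + (-27 - 36)) = 2*(6 - 63) = 2*(-57) = -114)
N(-39) + (-35 - 15)**2 = -114 + (-35 - 15)**2 = -114 + (-50)**2 = -114 + 2500 = 2386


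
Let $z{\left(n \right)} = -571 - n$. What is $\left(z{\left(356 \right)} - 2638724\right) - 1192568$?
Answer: $-3832219$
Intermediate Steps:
$\left(z{\left(356 \right)} - 2638724\right) - 1192568 = \left(\left(-571 - 356\right) - 2638724\right) - 1192568 = \left(-927 - 2638724\right) - 1192568 = -2639651 - 1192568 = -3832219$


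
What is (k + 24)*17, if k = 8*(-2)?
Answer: 136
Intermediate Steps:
k = -16
(k + 24)*17 = (-16 + 24)*17 = 8*17 = 136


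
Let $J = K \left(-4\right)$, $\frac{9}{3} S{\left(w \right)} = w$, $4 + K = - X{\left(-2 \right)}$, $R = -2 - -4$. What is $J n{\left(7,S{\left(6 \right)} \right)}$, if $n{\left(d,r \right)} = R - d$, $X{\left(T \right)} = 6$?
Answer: $-200$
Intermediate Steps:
$R = 2$ ($R = -2 + 4 = 2$)
$K = -10$ ($K = -4 - 6 = -10$)
$S{\left(w \right)} = \frac{w}{3}$
$n{\left(d,r \right)} = 2 - d$
$J = 40$ ($J = \left(-10\right) \left(-4\right) = 40$)
$J n{\left(7,S{\left(6 \right)} \right)} = 40 \left(2 - 7\right) = 40 \left(-5\right) = -200$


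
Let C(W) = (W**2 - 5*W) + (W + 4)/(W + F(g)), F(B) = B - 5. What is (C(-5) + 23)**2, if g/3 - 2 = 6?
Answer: 1042441/196 ≈ 5318.6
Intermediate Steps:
g = 24 (g = 6 + 3*6 = 6 + 18 = 24)
F(B) = -5 + B
C(W) = W**2 - 5*W + (4 + W)/(19 + W) (C(W) = (W**2 - 5*W) + (W + 4)/(W + (-5 + 24)) = (W**2 - 5*W) + (4 + W)/(W + 19) = (W**2 - 5*W) + (4 + W)/(19 + W) = W**2 - 5*W + (4 + W)/(19 + W))
(C(-5) + 23)**2 = ((4 + (-5)**3 - 94*(-5) + 14*(-5)**2)/(19 - 5) + 23)**2 = ((4 - 125 + 470 + 14*25)/14 + 23)**2 = ((4 - 125 + 470 + 350)/14 + 23)**2 = ((1/14)*699 + 23)**2 = (699/14 + 23)**2 = (1021/14)**2 = 1042441/196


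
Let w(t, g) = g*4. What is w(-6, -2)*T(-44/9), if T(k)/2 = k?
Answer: 704/9 ≈ 78.222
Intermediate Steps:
w(t, g) = 4*g
T(k) = 2*k
w(-6, -2)*T(-44/9) = (4*(-2))*(2*(-44/9)) = -16*(-44*⅑) = -16*(-44)/9 = -8*(-88/9) = 704/9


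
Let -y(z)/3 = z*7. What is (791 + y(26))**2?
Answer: 60025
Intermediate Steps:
y(z) = -21*z (y(z) = -3*z*7 = -21*z)
(791 + y(26))**2 = (791 - 21*26)**2 = (791 - 546)**2 = 245**2 = 60025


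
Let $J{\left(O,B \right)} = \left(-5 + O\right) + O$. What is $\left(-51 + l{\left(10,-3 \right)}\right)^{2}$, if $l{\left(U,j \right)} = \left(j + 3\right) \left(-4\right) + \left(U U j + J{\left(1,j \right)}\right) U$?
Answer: $9492561$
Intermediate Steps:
$J{\left(O,B \right)} = -5 + 2 O$
$l{\left(U,j \right)} = -12 - 4 j + U \left(-3 + j U^{2}\right)$ ($l{\left(U,j \right)} = \left(j + 3\right) \left(-4\right) + \left(U U j + \left(-5 + 2 \cdot 1\right)\right) U = \left(3 + j\right) \left(-4\right) + \left(U^{2} j + \left(-5 + 2\right)\right) U = \left(-12 - 4 j\right) + \left(j U^{2} - 3\right) U = \left(-12 - 4 j\right) + \left(-3 + j U^{2}\right) U = \left(-12 - 4 j\right) + U \left(-3 + j U^{2}\right) = -12 - 4 j + U \left(-3 + j U^{2}\right)$)
$\left(-51 + l{\left(10,-3 \right)}\right)^{2} = \left(-51 - \left(30 + 3000\right)\right)^{2} = \left(-51 - 3030\right)^{2} = \left(-3081\right)^{2} = 9492561$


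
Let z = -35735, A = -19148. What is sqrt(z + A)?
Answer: I*sqrt(54883) ≈ 234.27*I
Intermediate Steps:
sqrt(z + A) = sqrt(-35735 - 19148) = sqrt(-54883) = I*sqrt(54883)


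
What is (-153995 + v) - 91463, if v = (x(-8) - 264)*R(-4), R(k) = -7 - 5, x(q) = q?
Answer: -242194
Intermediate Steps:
R(k) = -12
v = 3264 (v = (-8 - 264)*(-12) = -272*(-12) = 3264)
(-153995 + v) - 91463 = (-153995 + 3264) - 91463 = -150731 - 91463 = -242194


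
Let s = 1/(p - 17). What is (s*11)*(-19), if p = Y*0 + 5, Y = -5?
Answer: 209/12 ≈ 17.417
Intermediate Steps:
p = 5 (p = -5*0 + 5 = 0 + 5 = 5)
s = -1/12 (s = 1/(5 - 17) = 1/(-12) = -1/12 ≈ -0.083333)
(s*11)*(-19) = -1/12*11*(-19) = -11/12*(-19) = 209/12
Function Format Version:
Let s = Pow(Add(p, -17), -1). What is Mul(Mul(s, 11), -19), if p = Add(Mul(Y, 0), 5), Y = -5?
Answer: Rational(209, 12) ≈ 17.417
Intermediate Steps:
p = 5 (p = Add(Mul(-5, 0), 5) = Add(0, 5) = 5)
s = Rational(-1, 12) (s = Pow(Add(5, -17), -1) = Pow(-12, -1) = Rational(-1, 12) ≈ -0.083333)
Mul(Mul(s, 11), -19) = Mul(Mul(Rational(-1, 12), 11), -19) = Mul(Rational(-11, 12), -19) = Rational(209, 12)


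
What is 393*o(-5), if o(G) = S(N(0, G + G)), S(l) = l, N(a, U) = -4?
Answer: -1572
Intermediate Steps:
o(G) = -4
393*o(-5) = 393*(-4) = -1572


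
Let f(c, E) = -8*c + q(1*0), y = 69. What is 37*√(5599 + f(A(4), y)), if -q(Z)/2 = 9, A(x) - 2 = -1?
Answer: 37*√5573 ≈ 2762.1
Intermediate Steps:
A(x) = 1 (A(x) = 2 - 1 = 1)
q(Z) = -18 (q(Z) = -2*9 = -18)
f(c, E) = -18 - 8*c (f(c, E) = -8*c - 18 = -18 - 8*c)
37*√(5599 + f(A(4), y)) = 37*√(5599 + (-18 - 8*1)) = 37*√(5599 + (-18 - 8)) = 37*√(5599 - 26) = 37*√5573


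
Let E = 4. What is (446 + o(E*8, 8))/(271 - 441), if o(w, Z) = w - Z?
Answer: -47/17 ≈ -2.7647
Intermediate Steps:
(446 + o(E*8, 8))/(271 - 441) = (446 + (4*8 - 1*8))/(271 - 441) = (446 + (32 - 8))/(-170) = (446 + 24)*(-1/170) = 470*(-1/170) = -47/17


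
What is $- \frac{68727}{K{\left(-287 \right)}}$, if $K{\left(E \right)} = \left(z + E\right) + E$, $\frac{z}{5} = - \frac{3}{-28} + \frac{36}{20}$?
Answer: $\frac{1924356}{15805} \approx 121.76$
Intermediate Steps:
$z = \frac{267}{28}$ ($z = 5 \left(- \frac{3}{-28} + \frac{36}{20}\right) = 5 \left(\left(-3\right) \left(- \frac{1}{28}\right) + 36 \cdot \frac{1}{20}\right) = 5 \left(\frac{3}{28} + \frac{9}{5}\right) = 5 \cdot \frac{267}{140} = \frac{267}{28} \approx 9.5357$)
$K{\left(E \right)} = \frac{267}{28} + 2 E$ ($K{\left(E \right)} = \left(\frac{267}{28} + E\right) + E = \frac{267}{28} + 2 E$)
$- \frac{68727}{K{\left(-287 \right)}} = - \frac{68727}{\frac{267}{28} + 2 \left(-287\right)} = - \frac{68727}{\frac{267}{28} - 574} = - \frac{68727}{- \frac{15805}{28}} = \left(-68727\right) \left(- \frac{28}{15805}\right) = \frac{1924356}{15805}$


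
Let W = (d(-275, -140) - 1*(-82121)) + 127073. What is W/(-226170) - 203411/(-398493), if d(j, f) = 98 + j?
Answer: -4142927279/10014129090 ≈ -0.41371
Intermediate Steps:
W = 209017 (W = ((98 - 275) - 1*(-82121)) + 127073 = (-177 + 82121) + 127073 = 81944 + 127073 = 209017)
W/(-226170) - 203411/(-398493) = 209017/(-226170) - 203411/(-398493) = 209017*(-1/226170) - 203411*(-1/398493) = -209017/226170 + 203411/398493 = -4142927279/10014129090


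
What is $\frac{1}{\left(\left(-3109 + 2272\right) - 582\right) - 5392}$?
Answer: $- \frac{1}{6811} \approx -0.00014682$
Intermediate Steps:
$\frac{1}{\left(\left(-3109 + 2272\right) - 582\right) - 5392} = \frac{1}{\left(-837 - 582\right) - 5392} = \frac{1}{-1419 - 5392} = \frac{1}{-6811} = - \frac{1}{6811}$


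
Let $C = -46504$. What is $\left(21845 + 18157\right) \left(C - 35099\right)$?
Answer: $-3264283206$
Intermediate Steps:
$\left(21845 + 18157\right) \left(C - 35099\right) = \left(21845 + 18157\right) \left(-46504 - 35099\right) = 40002 \left(-81603\right) = -3264283206$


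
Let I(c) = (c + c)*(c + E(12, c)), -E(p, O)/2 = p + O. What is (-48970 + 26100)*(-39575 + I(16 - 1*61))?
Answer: 948304550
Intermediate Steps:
E(p, O) = -2*O - 2*p (E(p, O) = -2*(p + O) = -2*(O + p) = -2*O - 2*p)
I(c) = 2*c*(-24 - c) (I(c) = (c + c)*(c + (-2*c - 2*12)) = (2*c)*(c + (-2*c - 24)) = (2*c)*(c + (-24 - 2*c)) = (2*c)*(-24 - c) = 2*c*(-24 - c))
(-48970 + 26100)*(-39575 + I(16 - 1*61)) = (-48970 + 26100)*(-39575 - 2*(16 - 1*61)*(24 + (16 - 1*61))) = -22870*(-39575 - 2*(16 - 61)*(24 + (16 - 61))) = -22870*(-39575 - 2*(-45)*(24 - 45)) = -22870*(-39575 - 2*(-45)*(-21)) = -22870*(-39575 - 1890) = -22870*(-41465) = 948304550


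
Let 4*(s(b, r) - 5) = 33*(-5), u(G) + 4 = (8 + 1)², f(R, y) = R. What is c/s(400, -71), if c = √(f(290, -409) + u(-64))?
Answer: -4*√367/145 ≈ -0.52848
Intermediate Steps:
u(G) = 77 (u(G) = -4 + (8 + 1)² = -4 + 9² = -4 + 81 = 77)
s(b, r) = -145/4 (s(b, r) = 5 + (33*(-5))/4 = 5 + (¼)*(-165) = 5 - 165/4 = -145/4)
c = √367 (c = √(290 + 77) = √367 ≈ 19.157)
c/s(400, -71) = √367/(-145/4) = √367*(-4/145) = -4*√367/145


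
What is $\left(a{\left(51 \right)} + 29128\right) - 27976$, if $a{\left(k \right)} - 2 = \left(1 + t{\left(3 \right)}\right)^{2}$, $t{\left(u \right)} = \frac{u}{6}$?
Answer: $\frac{4625}{4} \approx 1156.3$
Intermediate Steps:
$t{\left(u \right)} = \frac{u}{6}$ ($t{\left(u \right)} = u \frac{1}{6} = \frac{u}{6}$)
$a{\left(k \right)} = \frac{17}{4}$ ($a{\left(k \right)} = 2 + \left(1 + \frac{1}{6} \cdot 3\right)^{2} = 2 + \left(1 + \frac{1}{2}\right)^{2} = 2 + \left(\frac{3}{2}\right)^{2} = 2 + \frac{9}{4} = \frac{17}{4}$)
$\left(a{\left(51 \right)} + 29128\right) - 27976 = \left(\frac{17}{4} + 29128\right) - 27976 = \frac{116529}{4} - 27976 = \frac{4625}{4}$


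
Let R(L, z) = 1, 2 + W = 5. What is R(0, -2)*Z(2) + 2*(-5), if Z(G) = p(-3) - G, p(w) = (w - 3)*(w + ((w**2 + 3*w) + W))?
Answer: -12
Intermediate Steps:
W = 3 (W = -2 + 5 = 3)
p(w) = (-3 + w)*(3 + w**2 + 4*w) (p(w) = (w - 3)*(w + ((w**2 + 3*w) + 3)) = (-3 + w)*(w + (3 + w**2 + 3*w)) = (-3 + w)*(3 + w**2 + 4*w))
Z(G) = -G (Z(G) = (-9 + (-3)**2 + (-3)**3 - 9*(-3)) - G = (-9 + 9 - 27 + 27) - G = 0 - G = -G)
R(0, -2)*Z(2) + 2*(-5) = 1*(-1*2) + 2*(-5) = 1*(-2) - 10 = -2 - 10 = -12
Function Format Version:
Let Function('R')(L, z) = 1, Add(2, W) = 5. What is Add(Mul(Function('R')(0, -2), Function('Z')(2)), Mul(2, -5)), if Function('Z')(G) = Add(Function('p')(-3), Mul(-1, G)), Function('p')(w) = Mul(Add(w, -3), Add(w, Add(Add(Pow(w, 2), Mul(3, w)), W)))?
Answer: -12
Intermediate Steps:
W = 3 (W = Add(-2, 5) = 3)
Function('p')(w) = Mul(Add(-3, w), Add(3, Pow(w, 2), Mul(4, w))) (Function('p')(w) = Mul(Add(w, -3), Add(w, Add(Add(Pow(w, 2), Mul(3, w)), 3))) = Mul(Add(-3, w), Add(w, Add(3, Pow(w, 2), Mul(3, w)))) = Mul(Add(-3, w), Add(3, Pow(w, 2), Mul(4, w))))
Function('Z')(G) = Mul(-1, G) (Function('Z')(G) = Add(Add(-9, Pow(-3, 2), Pow(-3, 3), Mul(-9, -3)), Mul(-1, G)) = Add(Add(-9, 9, -27, 27), Mul(-1, G)) = Add(0, Mul(-1, G)) = Mul(-1, G))
Add(Mul(Function('R')(0, -2), Function('Z')(2)), Mul(2, -5)) = Add(Mul(1, Mul(-1, 2)), Mul(2, -5)) = Add(Mul(1, -2), -10) = Add(-2, -10) = -12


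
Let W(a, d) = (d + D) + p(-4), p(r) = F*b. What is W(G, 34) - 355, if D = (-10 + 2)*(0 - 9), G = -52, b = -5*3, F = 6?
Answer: -339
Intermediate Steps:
b = -15
p(r) = -90 (p(r) = 6*(-15) = -90)
D = 72 (D = -8*(-9) = 72)
W(a, d) = -18 + d (W(a, d) = (d + 72) - 90 = (72 + d) - 90 = -18 + d)
W(G, 34) - 355 = (-18 + 34) - 355 = 16 - 355 = -339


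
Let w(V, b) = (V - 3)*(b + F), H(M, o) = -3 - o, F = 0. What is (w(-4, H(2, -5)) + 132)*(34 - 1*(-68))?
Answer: 12036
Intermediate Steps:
w(V, b) = b*(-3 + V) (w(V, b) = (V - 3)*(b + 0) = (-3 + V)*b = b*(-3 + V))
(w(-4, H(2, -5)) + 132)*(34 - 1*(-68)) = ((-3 - 1*(-5))*(-3 - 4) + 132)*(34 - 1*(-68)) = ((-3 + 5)*(-7) + 132)*(34 + 68) = (2*(-7) + 132)*102 = (-14 + 132)*102 = 118*102 = 12036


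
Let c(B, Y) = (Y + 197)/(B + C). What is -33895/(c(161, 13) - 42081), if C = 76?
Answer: 2677705/3324329 ≈ 0.80549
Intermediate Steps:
c(B, Y) = (197 + Y)/(76 + B) (c(B, Y) = (Y + 197)/(B + 76) = (197 + Y)/(76 + B))
-33895/(c(161, 13) - 42081) = -33895/((197 + 13)/(76 + 161) - 42081) = -33895/(210/237 - 42081) = -33895/((1/237)*210 - 42081) = -33895/(70/79 - 42081) = -33895/(-3324329/79) = -33895*(-79/3324329) = 2677705/3324329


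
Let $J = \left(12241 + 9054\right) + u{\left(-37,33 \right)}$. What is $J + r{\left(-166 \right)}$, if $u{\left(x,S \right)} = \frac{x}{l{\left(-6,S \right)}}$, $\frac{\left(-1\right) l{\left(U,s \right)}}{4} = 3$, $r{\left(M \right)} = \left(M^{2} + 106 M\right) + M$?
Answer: $\frac{373105}{12} \approx 31092.0$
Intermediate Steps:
$r{\left(M \right)} = M^{2} + 107 M$
$l{\left(U,s \right)} = -12$ ($l{\left(U,s \right)} = \left(-4\right) 3 = -12$)
$u{\left(x,S \right)} = - \frac{x}{12}$ ($u{\left(x,S \right)} = \frac{x}{-12} = x \left(- \frac{1}{12}\right) = - \frac{x}{12}$)
$J = \frac{255577}{12}$ ($J = \left(12241 + 9054\right) - - \frac{37}{12} = 21295 + \frac{37}{12} = \frac{255577}{12} \approx 21298.0$)
$J + r{\left(-166 \right)} = \frac{255577}{12} - 166 \left(107 - 166\right) = \frac{255577}{12} - -9794 = \frac{255577}{12} + 9794 = \frac{373105}{12}$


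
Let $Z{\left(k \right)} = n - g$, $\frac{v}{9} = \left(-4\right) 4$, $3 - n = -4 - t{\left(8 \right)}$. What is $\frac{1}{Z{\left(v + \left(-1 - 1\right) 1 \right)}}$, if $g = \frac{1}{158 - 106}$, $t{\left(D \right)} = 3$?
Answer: $\frac{52}{519} \approx 0.10019$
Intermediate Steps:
$n = 10$ ($n = 3 - \left(-4 - 3\right) = 3 - -7 = 3 + 7 = 10$)
$v = -144$ ($v = 9 \left(\left(-4\right) 4\right) = 9 \left(-16\right) = -144$)
$g = \frac{1}{52} \approx 0.019231$
$Z{\left(k \right)} = \frac{519}{52}$ ($Z{\left(k \right)} = 10 - \frac{1}{52} = \frac{519}{52}$)
$\frac{1}{Z{\left(v + \left(-1 - 1\right) 1 \right)}} = \frac{1}{\frac{519}{52}} = \frac{52}{519}$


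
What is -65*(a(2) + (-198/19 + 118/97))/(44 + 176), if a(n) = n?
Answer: 86307/40546 ≈ 2.1286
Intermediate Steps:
-65*(a(2) + (-198/19 + 118/97))/(44 + 176) = -65*(2 + (-198/19 + 118/97))/(44 + 176) = -65/(220/(2 + (-198*1/19 + 118*(1/97)))) = -65/(220/(2 + (-198/19 + 118/97))) = -65/(220/(2 - 16964/1843)) = -65/(220/(-13278/1843)) = -65/(220*(-1843/13278)) = -65/(-202730/6639) = -65*(-6639/202730) = 86307/40546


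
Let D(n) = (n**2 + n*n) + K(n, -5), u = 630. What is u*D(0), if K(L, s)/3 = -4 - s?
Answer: 1890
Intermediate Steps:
K(L, s) = -12 - 3*s (K(L, s) = 3*(-4 - s) = -12 - 3*s)
D(n) = 3 + 2*n**2 (D(n) = (n**2 + n*n) + (-12 - 3*(-5)) = (n**2 + n**2) + (-12 + 15) = 2*n**2 + 3 = 3 + 2*n**2)
u*D(0) = 630*(3 + 2*0**2) = 630*(3 + 2*0) = 630*(3 + 0) = 630*3 = 1890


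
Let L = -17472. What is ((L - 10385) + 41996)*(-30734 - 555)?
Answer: -442395171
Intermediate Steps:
((L - 10385) + 41996)*(-30734 - 555) = ((-17472 - 10385) + 41996)*(-30734 - 555) = (-27857 + 41996)*(-31289) = 14139*(-31289) = -442395171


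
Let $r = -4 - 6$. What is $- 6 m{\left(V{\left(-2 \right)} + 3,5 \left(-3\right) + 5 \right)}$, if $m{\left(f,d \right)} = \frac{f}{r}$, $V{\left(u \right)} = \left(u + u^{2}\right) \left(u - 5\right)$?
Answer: $- \frac{33}{5} \approx -6.6$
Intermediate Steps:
$r = -10$
$V{\left(u \right)} = \left(-5 + u\right) \left(u + u^{2}\right)$ ($V{\left(u \right)} = \left(u + u^{2}\right) \left(-5 + u\right) = \left(-5 + u\right) \left(u + u^{2}\right)$)
$m{\left(f,d \right)} = - \frac{f}{10}$ ($m{\left(f,d \right)} = \frac{f}{-10} = f \left(- \frac{1}{10}\right) = - \frac{f}{10}$)
$- 6 m{\left(V{\left(-2 \right)} + 3,5 \left(-3\right) + 5 \right)} = - 6 \left(- \frac{- 2 \left(-5 + \left(-2\right)^{2} - -8\right) + 3}{10}\right) = - 6 \left(- \frac{- 2 \left(-5 + 4 + 8\right) + 3}{10}\right) = - 6 \left(- \frac{\left(-2\right) 7 + 3}{10}\right) = - 6 \left(- \frac{-14 + 3}{10}\right) = - 6 \left(\left(- \frac{1}{10}\right) \left(-11\right)\right) = \left(-6\right) \frac{11}{10} = - \frac{33}{5}$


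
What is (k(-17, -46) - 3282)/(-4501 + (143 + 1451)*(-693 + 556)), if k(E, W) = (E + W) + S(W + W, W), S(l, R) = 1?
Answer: 3344/222879 ≈ 0.015004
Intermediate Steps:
k(E, W) = 1 + E + W (k(E, W) = (E + W) + 1 = 1 + E + W)
(k(-17, -46) - 3282)/(-4501 + (143 + 1451)*(-693 + 556)) = ((1 - 17 - 46) - 3282)/(-4501 + (143 + 1451)*(-693 + 556)) = (-62 - 3282)/(-4501 + 1594*(-137)) = -3344/(-4501 - 218378) = -3344/(-222879) = -3344*(-1/222879) = 3344/222879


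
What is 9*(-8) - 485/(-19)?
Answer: -883/19 ≈ -46.474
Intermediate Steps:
9*(-8) - 485/(-19) = -72 - 485*(-1/19) = -72 + 485/19 = -883/19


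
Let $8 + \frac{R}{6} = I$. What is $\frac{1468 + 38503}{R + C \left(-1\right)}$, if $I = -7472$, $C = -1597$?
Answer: $- \frac{39971}{43283} \approx -0.92348$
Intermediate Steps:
$R = -44880$ ($R = -48 + 6 \left(-7472\right) = -48 - 44832 = -44880$)
$\frac{1468 + 38503}{R + C \left(-1\right)} = \frac{1468 + 38503}{-44880 - -1597} = \frac{39971}{-44880 + 1597} = \frac{39971}{-43283} = 39971 \left(- \frac{1}{43283}\right) = - \frac{39971}{43283}$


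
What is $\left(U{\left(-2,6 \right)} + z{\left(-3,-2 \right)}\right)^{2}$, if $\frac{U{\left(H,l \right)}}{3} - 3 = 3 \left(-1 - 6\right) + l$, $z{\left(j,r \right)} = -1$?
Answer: $1369$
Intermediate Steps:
$U{\left(H,l \right)} = -54 + 3 l$ ($U{\left(H,l \right)} = 9 + 3 \left(3 \left(-1 - 6\right) + l\right) = 9 + 3 \left(3 \left(-7\right) + l\right) = 9 + 3 \left(-21 + l\right) = 9 + \left(-63 + 3 l\right) = -54 + 3 l$)
$\left(U{\left(-2,6 \right)} + z{\left(-3,-2 \right)}\right)^{2} = \left(\left(-54 + 3 \cdot 6\right) - 1\right)^{2} = \left(\left(-54 + 18\right) - 1\right)^{2} = \left(-36 - 1\right)^{2} = \left(-37\right)^{2} = 1369$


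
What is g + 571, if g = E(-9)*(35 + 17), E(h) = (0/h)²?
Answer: 571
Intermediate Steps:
E(h) = 0 (E(h) = 0² = 0)
g = 0 (g = 0*(35 + 17) = 0*52 = 0)
g + 571 = 0 + 571 = 571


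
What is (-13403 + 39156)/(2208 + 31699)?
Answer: 25753/33907 ≈ 0.75952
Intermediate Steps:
(-13403 + 39156)/(2208 + 31699) = 25753/33907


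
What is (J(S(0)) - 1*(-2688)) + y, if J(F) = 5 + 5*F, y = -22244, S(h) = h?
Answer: -19551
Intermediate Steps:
(J(S(0)) - 1*(-2688)) + y = ((5 + 5*0) - 1*(-2688)) - 22244 = ((5 + 0) + 2688) - 22244 = (5 + 2688) - 22244 = 2693 - 22244 = -19551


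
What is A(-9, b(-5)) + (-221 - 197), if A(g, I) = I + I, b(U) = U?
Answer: -428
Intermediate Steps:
A(g, I) = 2*I
A(-9, b(-5)) + (-221 - 197) = 2*(-5) + (-221 - 197) = -10 - 418 = -428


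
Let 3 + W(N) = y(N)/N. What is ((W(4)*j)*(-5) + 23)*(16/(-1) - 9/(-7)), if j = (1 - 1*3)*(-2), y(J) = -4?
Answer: -10609/7 ≈ -1515.6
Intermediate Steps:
W(N) = -3 - 4/N
j = 4 (j = (1 - 3)*(-2) = -2*(-2) = 4)
((W(4)*j)*(-5) + 23)*(16/(-1) - 9/(-7)) = (((-3 - 4/4)*4)*(-5) + 23)*(16/(-1) - 9/(-7)) = (((-3 - 4*¼)*4)*(-5) + 23)*(16*(-1) - 9*(-⅐)) = (((-3 - 1)*4)*(-5) + 23)*(-16 + 9/7) = (-4*4*(-5) + 23)*(-103/7) = (-16*(-5) + 23)*(-103/7) = (80 + 23)*(-103/7) = 103*(-103/7) = -10609/7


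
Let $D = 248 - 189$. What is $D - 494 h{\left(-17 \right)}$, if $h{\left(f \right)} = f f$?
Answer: $-142707$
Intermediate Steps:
$h{\left(f \right)} = f^{2}$
$D = 59$ ($D = 248 - 189 = 59$)
$D - 494 h{\left(-17 \right)} = 59 - 494 \left(-17\right)^{2} = 59 - 142766 = -142707$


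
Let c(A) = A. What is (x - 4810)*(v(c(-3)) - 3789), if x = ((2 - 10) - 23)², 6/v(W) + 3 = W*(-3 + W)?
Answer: 72911607/5 ≈ 1.4582e+7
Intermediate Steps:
v(W) = 6/(-3 + W*(-3 + W))
x = 961 (x = (-8 - 23)² = (-31)² = 961)
(x - 4810)*(v(c(-3)) - 3789) = (961 - 4810)*(6/(-3 + (-3)² - 3*(-3)) - 3789) = -3849*(6/(-3 + 9 + 9) - 3789) = -3849*(6/15 - 3789) = -3849*(6*(1/15) - 3789) = -3849*(⅖ - 3789) = -3849*(-18943/5) = 72911607/5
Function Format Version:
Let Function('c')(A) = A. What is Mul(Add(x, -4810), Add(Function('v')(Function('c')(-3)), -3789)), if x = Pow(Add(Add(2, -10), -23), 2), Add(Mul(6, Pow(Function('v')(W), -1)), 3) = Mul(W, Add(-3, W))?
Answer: Rational(72911607, 5) ≈ 1.4582e+7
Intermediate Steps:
Function('v')(W) = Mul(6, Pow(Add(-3, Mul(W, Add(-3, W))), -1))
x = 961 (x = Pow(Add(-8, -23), 2) = Pow(-31, 2) = 961)
Mul(Add(x, -4810), Add(Function('v')(Function('c')(-3)), -3789)) = Mul(Add(961, -4810), Add(Mul(6, Pow(Add(-3, Pow(-3, 2), Mul(-3, -3)), -1)), -3789)) = Mul(-3849, Add(Mul(6, Pow(Add(-3, 9, 9), -1)), -3789)) = Mul(-3849, Add(Mul(6, Pow(15, -1)), -3789)) = Mul(-3849, Add(Mul(6, Rational(1, 15)), -3789)) = Mul(-3849, Add(Rational(2, 5), -3789)) = Mul(-3849, Rational(-18943, 5)) = Rational(72911607, 5)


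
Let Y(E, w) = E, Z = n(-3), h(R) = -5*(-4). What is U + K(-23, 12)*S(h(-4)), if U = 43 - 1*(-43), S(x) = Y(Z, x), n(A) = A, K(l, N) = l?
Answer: 155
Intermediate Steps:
h(R) = 20
Z = -3
S(x) = -3
U = 86 (U = 43 + 43 = 86)
U + K(-23, 12)*S(h(-4)) = 86 - 23*(-3) = 86 + 69 = 155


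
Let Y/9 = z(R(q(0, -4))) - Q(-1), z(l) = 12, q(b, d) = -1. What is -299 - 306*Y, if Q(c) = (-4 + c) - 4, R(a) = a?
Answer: -58133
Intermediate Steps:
Q(c) = -8 + c
Y = 189 (Y = 9*(12 - (-8 - 1)) = 9*(12 - 1*(-9)) = 9*(12 + 9) = 9*21 = 189)
-299 - 306*Y = -299 - 306*189 = -299 - 57834 = -58133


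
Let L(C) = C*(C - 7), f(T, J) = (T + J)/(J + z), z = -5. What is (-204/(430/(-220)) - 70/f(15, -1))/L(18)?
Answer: 321/473 ≈ 0.67865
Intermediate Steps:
f(T, J) = (J + T)/(-5 + J) (f(T, J) = (T + J)/(J - 5) = (J + T)/(-5 + J))
L(C) = C*(-7 + C)
(-204/(430/(-220)) - 70/f(15, -1))/L(18) = (-204/(430/(-220)) - 70*(-5 - 1)/(-1 + 15))/((18*(-7 + 18))) = (-204/(430*(-1/220)) - 70/(14/(-6)))/((18*11)) = (-204/(-43/22) - 70/((-⅙*14)))/198 = (-204*(-22/43) - 70/(-7/3))*(1/198) = (4488/43 - 70*(-3/7))*(1/198) = (4488/43 + 30)*(1/198) = (5778/43)*(1/198) = 321/473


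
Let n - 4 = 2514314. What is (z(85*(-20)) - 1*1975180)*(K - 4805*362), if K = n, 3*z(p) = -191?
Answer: -4591896357748/3 ≈ -1.5306e+12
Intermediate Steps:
z(p) = -191/3 (z(p) = (⅓)*(-191) = -191/3)
n = 2514318 (n = 4 + 2514314 = 2514318)
K = 2514318
(z(85*(-20)) - 1*1975180)*(K - 4805*362) = (-191/3 - 1*1975180)*(2514318 - 4805*362) = (-191/3 - 1975180)*(2514318 - 1739410) = -5925731/3*774908 = -4591896357748/3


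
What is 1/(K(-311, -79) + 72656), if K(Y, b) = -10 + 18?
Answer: 1/72664 ≈ 1.3762e-5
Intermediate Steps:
K(Y, b) = 8
1/(K(-311, -79) + 72656) = 1/(8 + 72656) = 1/72664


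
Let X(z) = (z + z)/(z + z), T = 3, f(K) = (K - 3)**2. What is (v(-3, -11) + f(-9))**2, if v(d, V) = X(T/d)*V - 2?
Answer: 17161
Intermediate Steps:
f(K) = (-3 + K)**2
X(z) = 1 (X(z) = (2*z)/((2*z)) = (2*z)*(1/(2*z)) = 1)
v(d, V) = -2 + V (v(d, V) = 1*V - 2 = V - 2 = -2 + V)
(v(-3, -11) + f(-9))**2 = ((-2 - 11) + (-3 - 9)**2)**2 = (-13 + (-12)**2)**2 = (-13 + 144)**2 = 131**2 = 17161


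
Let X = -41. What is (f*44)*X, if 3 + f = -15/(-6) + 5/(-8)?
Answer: 4059/2 ≈ 2029.5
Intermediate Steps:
f = -9/8 (f = -3 + (-15/(-6) + 5/(-8)) = -3 + (-15*(-⅙) + 5*(-⅛)) = -3 + (5/2 - 5/8) = -3 + 15/8 = -9/8 ≈ -1.1250)
(f*44)*X = -9/8*44*(-41) = -99/2*(-41) = 4059/2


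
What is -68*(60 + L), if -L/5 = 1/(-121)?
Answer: -494020/121 ≈ -4082.8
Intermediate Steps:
L = 5/121 (L = -5/(-121) = -5*(-1/121) = 5/121 ≈ 0.041322)
-68*(60 + L) = -68*(60 + 5/121) = -68*7265/121 = -494020/121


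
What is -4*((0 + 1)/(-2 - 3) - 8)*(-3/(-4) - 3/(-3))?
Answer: 287/5 ≈ 57.400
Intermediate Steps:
-4*((0 + 1)/(-2 - 3) - 8)*(-3/(-4) - 3/(-3)) = -4*(1/(-5) - 8)*(-3*(-¼) - 3*(-⅓)) = -4*(1*(-⅕) - 8)*(¾ + 1) = -4*(-⅕ - 8)*7/4 = -(-164)*7/(5*4) = -4*(-287/20) = 287/5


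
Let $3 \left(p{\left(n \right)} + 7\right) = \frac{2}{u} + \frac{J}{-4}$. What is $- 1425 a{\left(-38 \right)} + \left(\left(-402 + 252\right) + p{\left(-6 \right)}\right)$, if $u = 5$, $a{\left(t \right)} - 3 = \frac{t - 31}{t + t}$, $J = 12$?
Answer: $- \frac{343597}{60} \approx -5726.6$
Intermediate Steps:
$a{\left(t \right)} = 3 + \frac{-31 + t}{2 t}$ ($a{\left(t \right)} = 3 + \frac{t - 31}{t + t} = 3 + \frac{-31 + t}{2 t}$)
$p{\left(n \right)} = - \frac{118}{15}$ ($p{\left(n \right)} = -7 + \frac{\frac{2}{5} + \frac{12}{-4}}{3} = -7 + \frac{2 \cdot \frac{1}{5} + 12 \left(- \frac{1}{4}\right)}{3} = -7 + \frac{\frac{2}{5} - 3}{3} = -7 + \frac{1}{3} \left(- \frac{13}{5}\right) = -7 - \frac{13}{15} = - \frac{118}{15}$)
$- 1425 a{\left(-38 \right)} + \left(\left(-402 + 252\right) + p{\left(-6 \right)}\right) = - 1425 \frac{-31 + 7 \left(-38\right)}{2 \left(-38\right)} + \left(\left(-402 + 252\right) - \frac{118}{15}\right) = - 1425 \cdot \frac{1}{2} \left(- \frac{1}{38}\right) \left(-31 - 266\right) - \frac{2368}{15} = - 1425 \cdot \frac{1}{2} \left(- \frac{1}{38}\right) \left(-297\right) - \frac{2368}{15} = \left(-1425\right) \frac{297}{76} - \frac{2368}{15} = - \frac{22275}{4} - \frac{2368}{15} = - \frac{343597}{60}$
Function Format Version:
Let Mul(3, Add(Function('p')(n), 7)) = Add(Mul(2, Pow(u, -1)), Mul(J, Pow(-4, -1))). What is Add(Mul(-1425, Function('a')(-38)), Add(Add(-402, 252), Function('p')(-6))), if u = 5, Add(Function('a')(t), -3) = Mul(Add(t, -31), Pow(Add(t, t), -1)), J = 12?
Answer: Rational(-343597, 60) ≈ -5726.6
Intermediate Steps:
Function('a')(t) = Add(3, Mul(Rational(1, 2), Pow(t, -1), Add(-31, t))) (Function('a')(t) = Add(3, Mul(Add(t, -31), Pow(Add(t, t), -1))) = Add(3, Mul(Add(-31, t), Pow(Mul(2, t), -1))) = Add(3, Mul(Add(-31, t), Mul(Rational(1, 2), Pow(t, -1)))) = Add(3, Mul(Rational(1, 2), Pow(t, -1), Add(-31, t))))
Function('p')(n) = Rational(-118, 15) (Function('p')(n) = Add(-7, Mul(Rational(1, 3), Add(Mul(2, Pow(5, -1)), Mul(12, Pow(-4, -1))))) = Add(-7, Mul(Rational(1, 3), Add(Mul(2, Rational(1, 5)), Mul(12, Rational(-1, 4))))) = Add(-7, Mul(Rational(1, 3), Add(Rational(2, 5), -3))) = Add(-7, Mul(Rational(1, 3), Rational(-13, 5))) = Add(-7, Rational(-13, 15)) = Rational(-118, 15))
Add(Mul(-1425, Function('a')(-38)), Add(Add(-402, 252), Function('p')(-6))) = Add(Mul(-1425, Mul(Rational(1, 2), Pow(-38, -1), Add(-31, Mul(7, -38)))), Add(Add(-402, 252), Rational(-118, 15))) = Add(Mul(-1425, Mul(Rational(1, 2), Rational(-1, 38), Add(-31, -266))), Add(-150, Rational(-118, 15))) = Add(Mul(-1425, Mul(Rational(1, 2), Rational(-1, 38), -297)), Rational(-2368, 15)) = Add(Mul(-1425, Rational(297, 76)), Rational(-2368, 15)) = Add(Rational(-22275, 4), Rational(-2368, 15)) = Rational(-343597, 60)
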